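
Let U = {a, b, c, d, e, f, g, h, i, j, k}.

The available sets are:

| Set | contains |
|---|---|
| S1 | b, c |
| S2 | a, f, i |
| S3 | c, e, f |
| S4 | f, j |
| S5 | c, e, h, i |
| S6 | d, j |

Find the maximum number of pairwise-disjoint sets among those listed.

S1, S2, S6 are pairwise disjoint (S1={b,c}; S2={a,f,i}; S6={d,j}).
Every remaining set overlaps one of these, and no 4 of the listed sets are pairwise disjoint, so 3 is the maximum.

3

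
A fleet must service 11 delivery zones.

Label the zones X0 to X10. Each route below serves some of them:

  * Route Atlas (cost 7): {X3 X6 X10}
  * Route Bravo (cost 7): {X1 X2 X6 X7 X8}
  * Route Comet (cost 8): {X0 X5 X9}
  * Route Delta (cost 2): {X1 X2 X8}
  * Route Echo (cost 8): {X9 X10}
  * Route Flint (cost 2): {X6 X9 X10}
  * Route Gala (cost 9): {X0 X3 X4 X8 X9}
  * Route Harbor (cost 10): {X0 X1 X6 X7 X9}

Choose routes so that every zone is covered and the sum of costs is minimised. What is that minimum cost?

26

Bravo, Comet, Flint, Gala together cover every zone (Bravo ∪ Comet ∪ Flint ∪ Gala = {X0, X1, X2, X3, X4, X5, X6, X7, X8, X9, X10}); total cost 7 + 8 + 2 + 9 = 26.
The greedy pick Delta, Flint, Gala, Bravo, Comet costs 28; no covering selection beats 26.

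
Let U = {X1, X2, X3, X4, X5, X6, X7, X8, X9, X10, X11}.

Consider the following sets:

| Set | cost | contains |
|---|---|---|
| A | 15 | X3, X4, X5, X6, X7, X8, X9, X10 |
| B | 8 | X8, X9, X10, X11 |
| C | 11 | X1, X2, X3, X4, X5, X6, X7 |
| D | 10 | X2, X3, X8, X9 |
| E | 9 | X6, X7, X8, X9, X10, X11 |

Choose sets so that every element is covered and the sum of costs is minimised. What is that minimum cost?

B, C together cover every element (B ∪ C = {X1, X2, X3, X4, X5, X6, X7, X8, X9, X10, X11}); total cost 8 + 11 = 19.
The greedy pick E, C costs 20; no covering selection beats 19.

19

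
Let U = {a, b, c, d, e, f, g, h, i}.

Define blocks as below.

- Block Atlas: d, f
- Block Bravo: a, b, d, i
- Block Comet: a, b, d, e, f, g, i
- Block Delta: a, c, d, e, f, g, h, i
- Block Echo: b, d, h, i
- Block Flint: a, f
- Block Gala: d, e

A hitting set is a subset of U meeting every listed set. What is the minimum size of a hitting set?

2

T = {a, d} meets every block (each contains at least one member of T), and |T| = 2.
The blocks Echo, Flint are pairwise disjoint, so any hitting set needs a separate item for each — at least 2. Hence 2 is optimal.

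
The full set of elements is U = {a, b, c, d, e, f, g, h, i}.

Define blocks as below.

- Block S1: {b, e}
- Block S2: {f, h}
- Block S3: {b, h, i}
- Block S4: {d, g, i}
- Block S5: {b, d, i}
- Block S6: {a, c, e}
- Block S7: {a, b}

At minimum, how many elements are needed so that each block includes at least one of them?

4

The 4 elements {a, b, d, h} hit every block.
No choice of 3 elements meets every block, so 4 is the minimum.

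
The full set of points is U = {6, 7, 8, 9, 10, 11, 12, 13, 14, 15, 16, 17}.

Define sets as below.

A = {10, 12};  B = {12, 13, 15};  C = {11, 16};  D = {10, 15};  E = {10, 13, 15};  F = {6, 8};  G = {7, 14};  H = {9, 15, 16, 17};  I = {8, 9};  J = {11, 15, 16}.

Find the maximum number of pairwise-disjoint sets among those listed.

4

C, E, G, I are pairwise disjoint (C={11,16}; E={10,13,15}; G={7,14}; I={8,9}).
Every remaining set overlaps one of these, and no 5 of the listed sets are pairwise disjoint, so 4 is the maximum.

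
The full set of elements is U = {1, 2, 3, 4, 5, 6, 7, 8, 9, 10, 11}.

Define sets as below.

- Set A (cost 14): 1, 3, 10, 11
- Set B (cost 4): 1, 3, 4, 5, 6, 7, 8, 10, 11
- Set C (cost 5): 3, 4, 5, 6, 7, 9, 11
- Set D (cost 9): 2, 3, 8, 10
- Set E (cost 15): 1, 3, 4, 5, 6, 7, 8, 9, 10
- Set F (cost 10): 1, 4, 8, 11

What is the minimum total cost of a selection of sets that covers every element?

B, C, D together cover every element (B ∪ C ∪ D = {1, 2, 3, 4, 5, 6, 7, 8, 9, 10, 11}); total cost 4 + 5 + 9 = 18.
No covering selection has total cost below 18.

18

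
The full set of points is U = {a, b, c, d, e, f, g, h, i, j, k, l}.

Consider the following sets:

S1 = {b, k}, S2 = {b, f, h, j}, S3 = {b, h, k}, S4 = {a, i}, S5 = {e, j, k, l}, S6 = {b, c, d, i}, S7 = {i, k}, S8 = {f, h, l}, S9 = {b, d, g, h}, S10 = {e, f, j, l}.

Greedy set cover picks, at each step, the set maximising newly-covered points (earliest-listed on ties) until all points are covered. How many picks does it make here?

5

Greedy: pick S2 (covers 4 new) → pick S5 (covers 3 new) → pick S6 (covers 3 new) → pick S4 (covers 1 new) → pick S9 (covers 1 new). Total picks: 5.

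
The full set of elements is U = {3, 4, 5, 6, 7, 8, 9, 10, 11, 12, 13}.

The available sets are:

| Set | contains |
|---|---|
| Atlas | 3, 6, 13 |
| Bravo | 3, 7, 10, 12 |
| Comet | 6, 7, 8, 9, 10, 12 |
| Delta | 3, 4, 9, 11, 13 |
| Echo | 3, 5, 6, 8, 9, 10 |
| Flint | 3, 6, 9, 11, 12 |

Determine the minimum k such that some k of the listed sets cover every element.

Take {Bravo, Delta, Echo}. Their union is {3, 4, 5, 6, 7, 8, 9, 10, 11, 12, 13}, which is all 11 elements.
Only Delta contains 4, so Delta is forced; the remaining 6 elements need at least 2 more sets (each remaining set adds at most 5) — so at least 3 sets are needed, and 3 is optimal.

3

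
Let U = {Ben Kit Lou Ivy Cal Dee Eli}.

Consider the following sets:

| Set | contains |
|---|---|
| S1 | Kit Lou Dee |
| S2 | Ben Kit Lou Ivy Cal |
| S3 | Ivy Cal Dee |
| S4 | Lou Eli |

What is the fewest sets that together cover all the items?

Take {S1, S2, S4}. Their union is {Ben, Kit, Lou, Ivy, Cal, Dee, Eli}, which is all 7 items.
Only S2 contains Ben, so S2 is forced; the remaining 2 items need at least 2 more sets (each remaining set adds at most 1) — so at least 3 sets are needed, and 3 is optimal.

3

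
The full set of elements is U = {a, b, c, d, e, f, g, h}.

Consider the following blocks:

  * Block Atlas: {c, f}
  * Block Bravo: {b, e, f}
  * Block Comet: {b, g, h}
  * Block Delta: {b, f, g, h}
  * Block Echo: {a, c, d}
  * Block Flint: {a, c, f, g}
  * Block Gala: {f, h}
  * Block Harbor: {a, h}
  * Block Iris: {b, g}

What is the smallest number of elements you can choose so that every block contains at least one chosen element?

3

The 3 elements {b, c, h} hit every block.
The blocks Atlas, Harbor, Iris are pairwise disjoint, so any hitting set needs a separate element for each — at least 3. Hence 3 is optimal.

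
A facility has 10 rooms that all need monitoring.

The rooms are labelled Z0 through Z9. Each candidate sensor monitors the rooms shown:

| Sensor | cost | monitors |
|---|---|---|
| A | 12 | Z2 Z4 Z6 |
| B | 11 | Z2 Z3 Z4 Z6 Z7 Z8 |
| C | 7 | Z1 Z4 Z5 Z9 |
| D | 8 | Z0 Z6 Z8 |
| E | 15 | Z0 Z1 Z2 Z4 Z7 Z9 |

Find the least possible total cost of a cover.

B, C, D together cover every room (B ∪ C ∪ D = {Z0, Z1, Z2, Z3, Z4, Z5, Z6, Z7, Z8, Z9}); total cost 11 + 7 + 8 = 26.
No covering selection has total cost below 26.

26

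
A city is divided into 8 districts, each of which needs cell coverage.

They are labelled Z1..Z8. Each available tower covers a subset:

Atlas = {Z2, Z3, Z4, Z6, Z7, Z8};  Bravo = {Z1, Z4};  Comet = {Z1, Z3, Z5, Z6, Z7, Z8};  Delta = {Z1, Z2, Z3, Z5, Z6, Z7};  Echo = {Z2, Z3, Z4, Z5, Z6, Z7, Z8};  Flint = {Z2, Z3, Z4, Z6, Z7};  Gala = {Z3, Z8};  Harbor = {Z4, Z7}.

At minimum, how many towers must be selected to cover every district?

2

Atlas and Delta together: Atlas ∪ Delta = {Z1, Z2, Z3, Z4, Z5, Z6, Z7, Z8} — every district is covered.
No single tower has all 8 districts (the largest, Echo, has 7), so 2 is optimal.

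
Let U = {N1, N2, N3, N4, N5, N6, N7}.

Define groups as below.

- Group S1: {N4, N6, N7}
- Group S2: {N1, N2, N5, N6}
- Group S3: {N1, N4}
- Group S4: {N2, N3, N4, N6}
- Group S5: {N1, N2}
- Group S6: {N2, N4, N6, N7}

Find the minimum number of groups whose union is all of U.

3

Take {S1, S2, S4}. Their union is {N1, N2, N3, N4, N5, N6, N7}, which is all 7 items.
Only S4 contains N3, so S4 is forced; the remaining 3 items need at least 2 more groups (each remaining group adds at most 2) — so at least 3 groups are needed, and 3 is optimal.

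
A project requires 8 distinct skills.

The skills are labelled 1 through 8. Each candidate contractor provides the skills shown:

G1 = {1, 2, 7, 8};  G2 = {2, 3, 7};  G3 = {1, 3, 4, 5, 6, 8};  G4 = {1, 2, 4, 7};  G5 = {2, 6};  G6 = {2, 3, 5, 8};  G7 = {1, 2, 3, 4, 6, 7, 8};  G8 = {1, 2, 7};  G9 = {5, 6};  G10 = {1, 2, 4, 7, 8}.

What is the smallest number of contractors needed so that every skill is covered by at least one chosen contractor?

G3 and G8 together: G3 ∪ G8 = {1, 2, 3, 4, 5, 6, 7, 8} — every skill is covered.
No single contractor has all 8 skills (the largest, G7, has 7), so 2 is optimal.

2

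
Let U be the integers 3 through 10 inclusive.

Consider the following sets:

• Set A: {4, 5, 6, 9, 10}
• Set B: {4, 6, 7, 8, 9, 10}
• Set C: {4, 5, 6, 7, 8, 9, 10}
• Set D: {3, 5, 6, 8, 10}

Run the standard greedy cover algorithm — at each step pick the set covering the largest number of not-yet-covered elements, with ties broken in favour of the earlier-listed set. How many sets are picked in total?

2

Greedy: pick C (covers 7 new) → pick D (covers 1 new). Total picks: 2.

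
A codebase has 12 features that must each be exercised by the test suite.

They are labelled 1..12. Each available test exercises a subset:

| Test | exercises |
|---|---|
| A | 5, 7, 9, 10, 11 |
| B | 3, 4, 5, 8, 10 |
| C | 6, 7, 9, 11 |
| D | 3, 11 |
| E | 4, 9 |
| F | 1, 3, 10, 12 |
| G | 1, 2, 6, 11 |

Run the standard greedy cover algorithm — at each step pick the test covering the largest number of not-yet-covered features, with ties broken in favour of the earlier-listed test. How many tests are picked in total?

Greedy: pick A (covers 5 new) → pick B (covers 3 new) → pick G (covers 3 new) → pick F (covers 1 new). Total picks: 4.

4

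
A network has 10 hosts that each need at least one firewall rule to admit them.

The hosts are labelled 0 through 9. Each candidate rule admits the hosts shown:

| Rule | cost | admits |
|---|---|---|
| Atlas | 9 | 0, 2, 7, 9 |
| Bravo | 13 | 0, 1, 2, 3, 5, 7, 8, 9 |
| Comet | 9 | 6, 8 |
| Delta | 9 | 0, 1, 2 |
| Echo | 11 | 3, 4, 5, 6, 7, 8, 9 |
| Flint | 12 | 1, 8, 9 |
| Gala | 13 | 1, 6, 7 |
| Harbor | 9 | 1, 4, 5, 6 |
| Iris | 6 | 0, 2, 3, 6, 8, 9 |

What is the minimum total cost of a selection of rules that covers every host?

Delta, Echo together cover every host (Delta ∪ Echo = {0, 1, 2, 3, 4, 5, 6, 7, 8, 9}); total cost 9 + 11 = 20.
The greedy pick Iris, Harbor, Atlas costs 24; no covering selection beats 20.

20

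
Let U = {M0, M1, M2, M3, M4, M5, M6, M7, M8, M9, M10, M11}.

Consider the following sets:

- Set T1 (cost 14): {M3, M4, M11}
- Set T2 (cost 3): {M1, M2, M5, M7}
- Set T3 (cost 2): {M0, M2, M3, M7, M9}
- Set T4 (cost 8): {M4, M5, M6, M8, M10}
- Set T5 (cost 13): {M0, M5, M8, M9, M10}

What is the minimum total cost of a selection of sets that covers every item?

T1, T2, T3, T4 together cover every item (T1 ∪ T2 ∪ T3 ∪ T4 = {M0, M1, M2, M3, M4, M5, M6, M7, M8, M9, M10, M11}); total cost 14 + 3 + 2 + 8 = 27.
No covering selection has total cost below 27.

27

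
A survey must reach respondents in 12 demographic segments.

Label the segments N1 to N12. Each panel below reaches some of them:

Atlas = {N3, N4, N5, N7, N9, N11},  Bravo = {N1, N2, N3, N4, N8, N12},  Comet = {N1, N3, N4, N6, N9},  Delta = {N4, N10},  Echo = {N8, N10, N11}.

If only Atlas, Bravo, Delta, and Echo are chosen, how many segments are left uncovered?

1

Union of Atlas, Bravo, Delta, Echo = {N1, N2, N3, N4, N5, N7, N8, N9, N10, N11, N12}.
Not covered: N6 — 1 segment.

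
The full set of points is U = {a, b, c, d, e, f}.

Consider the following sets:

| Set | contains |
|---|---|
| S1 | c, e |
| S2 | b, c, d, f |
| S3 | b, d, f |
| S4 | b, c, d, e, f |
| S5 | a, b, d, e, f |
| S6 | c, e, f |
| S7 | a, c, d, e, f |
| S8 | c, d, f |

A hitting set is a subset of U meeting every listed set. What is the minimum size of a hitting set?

2

H = {c, d} meets every set (each contains at least one member of H), and |H| = 2.
The sets S1, S3 are pairwise disjoint, so any hitting set needs a separate point for each — at least 2. Hence 2 is optimal.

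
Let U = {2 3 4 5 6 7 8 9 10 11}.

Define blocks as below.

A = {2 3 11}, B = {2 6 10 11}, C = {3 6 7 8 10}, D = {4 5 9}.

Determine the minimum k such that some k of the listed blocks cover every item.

3

Take {A, C, D}. Their union is {2, 3, 4, 5, 6, 7, 8, 9, 10, 11}, which is all 10 items.
Only D contains 4, so D is forced; the remaining 7 items need at least 2 more blocks (each remaining block adds at most 5) — so at least 3 blocks are needed, and 3 is optimal.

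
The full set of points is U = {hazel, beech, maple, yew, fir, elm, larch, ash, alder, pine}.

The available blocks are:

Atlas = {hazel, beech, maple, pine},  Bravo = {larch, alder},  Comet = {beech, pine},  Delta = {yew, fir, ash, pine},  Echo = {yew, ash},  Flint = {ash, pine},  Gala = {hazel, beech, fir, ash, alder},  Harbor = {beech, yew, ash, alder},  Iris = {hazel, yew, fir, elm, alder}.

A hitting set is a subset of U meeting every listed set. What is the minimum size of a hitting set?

H = {ash, alder, pine} meets every block (each contains at least one member of H), and |H| = 3.
The blocks Bravo, Comet, Echo are pairwise disjoint, so any hitting set needs a separate point for each — at least 3. Hence 3 is optimal.

3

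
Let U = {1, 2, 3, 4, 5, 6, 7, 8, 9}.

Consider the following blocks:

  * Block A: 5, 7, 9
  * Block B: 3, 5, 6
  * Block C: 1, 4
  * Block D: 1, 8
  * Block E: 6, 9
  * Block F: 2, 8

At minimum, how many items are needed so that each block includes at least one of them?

Take H = {1, 3, 8, 9}. Each listed block contains at least one of these, so H is a hitting set of size 4.
No choice of 3 items meets every block, so 4 is the minimum.

4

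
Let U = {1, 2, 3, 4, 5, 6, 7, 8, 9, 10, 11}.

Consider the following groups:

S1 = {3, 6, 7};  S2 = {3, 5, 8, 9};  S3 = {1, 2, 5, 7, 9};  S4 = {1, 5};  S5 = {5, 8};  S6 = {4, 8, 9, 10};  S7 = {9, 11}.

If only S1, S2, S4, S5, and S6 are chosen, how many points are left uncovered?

Union of S1, S2, S4, S5, S6 = {1, 3, 4, 5, 6, 7, 8, 9, 10}.
Not covered: 2, 11 — 2 points.

2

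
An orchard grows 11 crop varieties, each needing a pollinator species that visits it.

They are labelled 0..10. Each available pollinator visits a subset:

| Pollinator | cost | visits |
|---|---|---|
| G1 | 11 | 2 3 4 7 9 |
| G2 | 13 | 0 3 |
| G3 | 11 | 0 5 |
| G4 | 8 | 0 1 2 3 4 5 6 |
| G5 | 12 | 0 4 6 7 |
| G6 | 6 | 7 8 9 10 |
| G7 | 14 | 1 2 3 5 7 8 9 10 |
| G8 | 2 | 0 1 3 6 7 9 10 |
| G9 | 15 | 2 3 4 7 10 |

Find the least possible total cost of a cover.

14

G4, G6 together cover every variety (G4 ∪ G6 = {0, 1, 2, 3, 4, 5, 6, 7, 8, 9, 10}); total cost 8 + 6 = 14.
The greedy pick G8, G4, G6 costs 16; no covering selection beats 14.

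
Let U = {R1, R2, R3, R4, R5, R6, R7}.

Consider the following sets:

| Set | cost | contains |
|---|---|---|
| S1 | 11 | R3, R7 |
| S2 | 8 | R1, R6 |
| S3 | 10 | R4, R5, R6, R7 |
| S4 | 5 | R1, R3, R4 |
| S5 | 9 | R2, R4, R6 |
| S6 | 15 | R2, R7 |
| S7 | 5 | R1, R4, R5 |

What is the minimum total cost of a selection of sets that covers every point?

24

S3, S4, S5 together cover every point (S3 ∪ S4 ∪ S5 = {R1, R2, R3, R4, R5, R6, R7}); total cost 10 + 5 + 9 = 24.
No covering selection has total cost below 24.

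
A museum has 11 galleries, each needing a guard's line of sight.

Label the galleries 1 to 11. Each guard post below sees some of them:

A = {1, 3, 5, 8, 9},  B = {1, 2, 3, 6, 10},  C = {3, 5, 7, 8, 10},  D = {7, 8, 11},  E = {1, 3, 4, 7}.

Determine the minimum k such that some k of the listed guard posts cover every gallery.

4

Take {A, B, D, E}. Their union is {1, 2, 3, 4, 5, 6, 7, 8, 9, 10, 11}, which is all 11 galleries.
Only E contains 4, so E is forced; the remaining 7 galleries need at least 3 more guard posts (each remaining guard post adds at most 3) — so at least 4 guard posts are needed, and 4 is optimal.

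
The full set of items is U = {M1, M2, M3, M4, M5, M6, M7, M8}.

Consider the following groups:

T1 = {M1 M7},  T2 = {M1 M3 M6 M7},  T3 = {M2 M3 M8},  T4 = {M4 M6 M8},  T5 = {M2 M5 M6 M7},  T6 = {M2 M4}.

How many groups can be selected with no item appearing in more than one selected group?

T1, T6 are pairwise disjoint (T1={M1,M7}; T6={M2,M4}).
Every remaining group overlaps one of these, and no 3 of the listed groups are pairwise disjoint, so 2 is the maximum.

2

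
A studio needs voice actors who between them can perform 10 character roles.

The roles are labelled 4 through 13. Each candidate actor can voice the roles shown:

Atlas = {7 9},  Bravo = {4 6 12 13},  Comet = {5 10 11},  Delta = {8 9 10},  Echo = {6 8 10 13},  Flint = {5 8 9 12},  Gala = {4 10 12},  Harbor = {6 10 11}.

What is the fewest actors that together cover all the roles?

Take {Atlas, Bravo, Comet, Echo}. Their union is {4, 5, 6, 7, 8, 9, 10, 11, 12, 13}, which is all 10 roles.
No 3 of the 8 actors cover everything (all 56 combinations miss at least one role), so 4 is optimal.

4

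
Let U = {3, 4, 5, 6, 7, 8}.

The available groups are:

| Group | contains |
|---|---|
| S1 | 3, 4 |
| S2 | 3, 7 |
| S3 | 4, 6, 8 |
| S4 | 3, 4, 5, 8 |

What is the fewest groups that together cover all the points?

3

Take {S2, S3, S4}. Their union is {3, 4, 5, 6, 7, 8}, which is all 6 points.
Only S4 contains 5, so S4 is forced; the remaining 2 points need at least 2 more groups (each remaining group adds at most 1) — so at least 3 groups are needed, and 3 is optimal.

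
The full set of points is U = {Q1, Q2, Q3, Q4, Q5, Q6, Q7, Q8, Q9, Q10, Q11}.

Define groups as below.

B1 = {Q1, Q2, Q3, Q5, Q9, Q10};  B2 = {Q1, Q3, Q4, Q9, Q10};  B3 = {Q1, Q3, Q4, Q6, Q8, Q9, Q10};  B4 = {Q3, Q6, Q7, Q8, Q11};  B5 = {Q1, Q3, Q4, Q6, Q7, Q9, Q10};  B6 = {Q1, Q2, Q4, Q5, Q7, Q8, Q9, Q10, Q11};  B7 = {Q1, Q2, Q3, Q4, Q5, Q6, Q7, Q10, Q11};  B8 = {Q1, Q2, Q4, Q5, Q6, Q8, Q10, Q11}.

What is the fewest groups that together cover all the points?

2

Take {B6, B7}. Their union is {Q1, Q2, Q3, Q4, Q5, Q6, Q7, Q8, Q9, Q10, Q11}, which is all 11 points.
No single group has all 11 points (the largest, B6, has 9), so 2 is optimal.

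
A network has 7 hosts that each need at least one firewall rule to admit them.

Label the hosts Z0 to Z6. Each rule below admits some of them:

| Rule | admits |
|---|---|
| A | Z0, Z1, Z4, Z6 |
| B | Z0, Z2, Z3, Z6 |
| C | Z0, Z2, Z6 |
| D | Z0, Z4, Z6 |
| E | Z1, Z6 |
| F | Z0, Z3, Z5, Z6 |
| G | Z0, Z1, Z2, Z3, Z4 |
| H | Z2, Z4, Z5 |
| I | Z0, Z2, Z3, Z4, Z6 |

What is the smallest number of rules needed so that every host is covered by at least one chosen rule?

F and G together: F ∪ G = {Z0, Z1, Z2, Z3, Z4, Z5, Z6} — every host is covered.
No single rule has all 7 hosts (the largest, G, has 5), so 2 is optimal.

2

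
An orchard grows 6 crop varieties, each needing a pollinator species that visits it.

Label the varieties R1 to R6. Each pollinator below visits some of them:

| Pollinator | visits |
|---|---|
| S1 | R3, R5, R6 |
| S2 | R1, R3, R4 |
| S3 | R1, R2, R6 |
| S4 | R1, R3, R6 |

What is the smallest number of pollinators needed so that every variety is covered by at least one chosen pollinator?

Take {S1, S2, S3}. Their union is {R1, R2, R3, R4, R5, R6}, which is all 6 varieties.
Only S3 contains R2, so S3 is forced; the remaining 3 varieties need at least 2 more pollinators (each remaining pollinator adds at most 2) — so at least 3 pollinators are needed, and 3 is optimal.

3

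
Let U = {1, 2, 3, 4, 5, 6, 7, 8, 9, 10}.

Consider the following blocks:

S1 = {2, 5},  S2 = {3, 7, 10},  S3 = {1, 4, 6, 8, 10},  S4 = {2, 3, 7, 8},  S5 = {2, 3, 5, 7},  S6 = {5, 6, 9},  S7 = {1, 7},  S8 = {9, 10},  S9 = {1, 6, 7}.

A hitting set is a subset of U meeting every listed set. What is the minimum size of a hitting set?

Take H = {5, 7, 10}. Each listed block contains at least one of these, so H is a hitting set of size 3.
The blocks S1, S7, S8 are pairwise disjoint, so any hitting set needs a separate point for each — at least 3. Hence 3 is optimal.

3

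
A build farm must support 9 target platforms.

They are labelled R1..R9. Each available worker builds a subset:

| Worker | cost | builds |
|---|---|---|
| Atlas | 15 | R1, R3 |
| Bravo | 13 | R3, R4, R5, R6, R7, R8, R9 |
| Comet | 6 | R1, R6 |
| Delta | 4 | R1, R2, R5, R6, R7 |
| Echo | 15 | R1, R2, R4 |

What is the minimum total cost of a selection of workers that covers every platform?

Bravo, Delta together cover every platform (Bravo ∪ Delta = {R1, R2, R3, R4, R5, R6, R7, R8, R9}); total cost 13 + 4 = 17.
No covering selection has total cost below 17.

17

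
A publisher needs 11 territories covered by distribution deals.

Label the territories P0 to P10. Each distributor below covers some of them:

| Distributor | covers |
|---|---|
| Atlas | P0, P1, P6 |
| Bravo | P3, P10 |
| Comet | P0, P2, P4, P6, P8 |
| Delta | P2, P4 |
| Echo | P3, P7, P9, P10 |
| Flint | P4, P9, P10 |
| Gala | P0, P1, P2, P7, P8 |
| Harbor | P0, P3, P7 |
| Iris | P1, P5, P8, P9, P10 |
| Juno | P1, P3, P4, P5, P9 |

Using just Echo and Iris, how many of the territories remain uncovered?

4

Union of Echo, Iris = {P1, P3, P5, P7, P8, P9, P10}.
Not covered: P0, P2, P4, P6 — 4 territories.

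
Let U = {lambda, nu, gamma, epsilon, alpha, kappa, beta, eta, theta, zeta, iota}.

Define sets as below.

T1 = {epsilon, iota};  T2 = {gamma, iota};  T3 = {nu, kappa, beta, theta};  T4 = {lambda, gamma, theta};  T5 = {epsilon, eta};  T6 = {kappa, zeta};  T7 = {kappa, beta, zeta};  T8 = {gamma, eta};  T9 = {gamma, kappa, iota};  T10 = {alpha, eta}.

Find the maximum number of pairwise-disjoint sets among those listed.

4

T1, T4, T6, T10 are pairwise disjoint (T1={epsilon,iota}; T4={lambda,gamma,theta}; T6={kappa,zeta}; T10={alpha,eta}).
Every remaining set overlaps one of these, and no 5 of the listed sets are pairwise disjoint, so 4 is the maximum.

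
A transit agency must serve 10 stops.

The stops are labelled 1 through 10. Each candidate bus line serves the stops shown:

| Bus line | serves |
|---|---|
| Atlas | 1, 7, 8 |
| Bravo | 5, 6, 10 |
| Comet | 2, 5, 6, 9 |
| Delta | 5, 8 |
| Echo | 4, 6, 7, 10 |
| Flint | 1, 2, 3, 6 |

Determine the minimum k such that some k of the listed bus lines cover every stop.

4

Comet and Delta and Echo and Flint together: Comet ∪ Delta ∪ Echo ∪ Flint = {1, 2, 3, 4, 5, 6, 7, 8, 9, 10} — every stop is covered.
No 3 of the 6 bus lines cover everything (all 20 combinations miss at least one stop), so 4 is optimal.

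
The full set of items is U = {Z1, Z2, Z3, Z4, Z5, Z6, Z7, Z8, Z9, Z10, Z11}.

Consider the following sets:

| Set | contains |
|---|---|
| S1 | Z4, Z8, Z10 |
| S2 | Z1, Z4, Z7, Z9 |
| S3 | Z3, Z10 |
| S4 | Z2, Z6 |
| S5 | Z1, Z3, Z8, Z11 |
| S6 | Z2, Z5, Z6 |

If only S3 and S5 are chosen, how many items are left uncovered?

6

Union of S3, S5 = {Z1, Z3, Z8, Z10, Z11}.
Not covered: Z2, Z4, Z5, Z6, Z7, Z9 — 6 items.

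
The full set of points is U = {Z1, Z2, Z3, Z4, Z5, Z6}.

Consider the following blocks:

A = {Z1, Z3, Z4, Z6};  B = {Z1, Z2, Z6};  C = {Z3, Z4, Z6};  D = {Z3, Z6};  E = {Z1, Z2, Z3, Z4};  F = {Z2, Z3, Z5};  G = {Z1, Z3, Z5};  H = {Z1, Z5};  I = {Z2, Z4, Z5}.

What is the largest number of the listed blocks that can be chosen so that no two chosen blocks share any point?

2

D, H are pairwise disjoint (D={Z3,Z6}; H={Z1,Z5}).
Every remaining block overlaps one of these, and no 3 of the listed blocks are pairwise disjoint, so 2 is the maximum.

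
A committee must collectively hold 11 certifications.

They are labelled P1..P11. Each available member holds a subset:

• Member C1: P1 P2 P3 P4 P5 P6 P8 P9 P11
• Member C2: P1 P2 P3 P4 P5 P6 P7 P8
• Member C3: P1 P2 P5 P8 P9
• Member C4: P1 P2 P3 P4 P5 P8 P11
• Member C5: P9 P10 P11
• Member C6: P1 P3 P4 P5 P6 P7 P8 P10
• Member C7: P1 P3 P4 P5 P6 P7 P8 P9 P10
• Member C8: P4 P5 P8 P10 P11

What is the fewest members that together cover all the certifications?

Take {C1, C6}. Their union is {P1, P2, P3, P4, P5, P6, P7, P8, P9, P10, P11}, which is all 11 certifications.
No single member has all 11 certifications (the largest, C1, has 9), so 2 is optimal.

2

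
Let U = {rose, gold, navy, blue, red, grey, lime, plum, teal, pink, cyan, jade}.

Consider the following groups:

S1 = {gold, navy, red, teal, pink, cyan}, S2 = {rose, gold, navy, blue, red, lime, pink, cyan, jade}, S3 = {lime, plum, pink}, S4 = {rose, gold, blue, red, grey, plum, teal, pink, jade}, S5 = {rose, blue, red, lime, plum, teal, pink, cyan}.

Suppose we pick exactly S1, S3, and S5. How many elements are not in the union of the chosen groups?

Union of S1, S3, S5 = {rose, gold, navy, blue, red, lime, plum, teal, pink, cyan}.
Not covered: grey, jade — 2 elements.

2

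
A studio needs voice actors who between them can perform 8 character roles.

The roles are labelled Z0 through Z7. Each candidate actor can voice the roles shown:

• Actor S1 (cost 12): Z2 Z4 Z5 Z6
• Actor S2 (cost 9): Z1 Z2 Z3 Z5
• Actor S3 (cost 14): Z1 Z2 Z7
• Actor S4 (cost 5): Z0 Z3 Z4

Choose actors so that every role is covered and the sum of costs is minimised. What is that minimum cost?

31

S1, S3, S4 together cover every role (S1 ∪ S3 ∪ S4 = {Z0, Z1, Z2, Z3, Z4, Z5, Z6, Z7}); total cost 12 + 14 + 5 = 31.
The greedy pick S4, S2, S1, S3 costs 40; no covering selection beats 31.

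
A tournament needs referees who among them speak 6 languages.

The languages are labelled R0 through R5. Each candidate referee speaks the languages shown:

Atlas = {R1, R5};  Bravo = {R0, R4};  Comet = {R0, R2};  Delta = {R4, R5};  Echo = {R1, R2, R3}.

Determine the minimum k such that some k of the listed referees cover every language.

3

Atlas and Bravo and Echo together: Atlas ∪ Bravo ∪ Echo = {R0, R1, R2, R3, R4, R5} — every language is covered.
Only Echo contains R3, so Echo is forced; the remaining 3 languages need at least 2 more referees (each remaining referee adds at most 2) — so at least 3 referees are needed, and 3 is optimal.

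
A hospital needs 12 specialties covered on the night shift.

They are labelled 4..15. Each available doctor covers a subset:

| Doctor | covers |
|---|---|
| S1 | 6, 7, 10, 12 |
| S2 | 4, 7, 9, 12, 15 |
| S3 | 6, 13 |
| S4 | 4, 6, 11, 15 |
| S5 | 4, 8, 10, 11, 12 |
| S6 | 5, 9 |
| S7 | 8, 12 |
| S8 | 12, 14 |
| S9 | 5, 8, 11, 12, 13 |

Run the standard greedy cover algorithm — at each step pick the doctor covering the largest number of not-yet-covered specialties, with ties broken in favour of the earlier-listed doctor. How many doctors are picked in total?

Greedy: pick S2 (covers 5 new) → pick S9 (covers 4 new) → pick S1 (covers 2 new) → pick S8 (covers 1 new). Total picks: 4.

4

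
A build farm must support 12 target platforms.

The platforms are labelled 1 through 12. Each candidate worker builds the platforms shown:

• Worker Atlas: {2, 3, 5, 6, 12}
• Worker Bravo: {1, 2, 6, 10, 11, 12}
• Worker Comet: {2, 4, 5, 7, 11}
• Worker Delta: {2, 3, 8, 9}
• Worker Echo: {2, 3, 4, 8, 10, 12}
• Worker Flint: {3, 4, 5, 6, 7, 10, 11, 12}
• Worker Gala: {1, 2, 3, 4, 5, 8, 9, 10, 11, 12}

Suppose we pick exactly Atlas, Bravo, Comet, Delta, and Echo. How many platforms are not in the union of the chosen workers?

0

Union of Atlas, Bravo, Comet, Delta, Echo = {1, 2, 3, 4, 5, 6, 7, 8, 9, 10, 11, 12} — that's every platform, so 0 are uncovered.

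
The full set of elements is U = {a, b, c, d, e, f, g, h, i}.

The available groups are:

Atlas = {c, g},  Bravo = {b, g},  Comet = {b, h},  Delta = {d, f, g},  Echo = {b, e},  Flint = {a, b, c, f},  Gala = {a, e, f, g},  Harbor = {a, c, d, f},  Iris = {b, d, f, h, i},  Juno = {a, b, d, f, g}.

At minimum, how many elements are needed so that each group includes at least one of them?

Take T = {b, d, g}. Each listed group contains at least one of these, so T is a hitting set of size 3.
No choice of 2 elements meets every group, so 3 is the minimum.

3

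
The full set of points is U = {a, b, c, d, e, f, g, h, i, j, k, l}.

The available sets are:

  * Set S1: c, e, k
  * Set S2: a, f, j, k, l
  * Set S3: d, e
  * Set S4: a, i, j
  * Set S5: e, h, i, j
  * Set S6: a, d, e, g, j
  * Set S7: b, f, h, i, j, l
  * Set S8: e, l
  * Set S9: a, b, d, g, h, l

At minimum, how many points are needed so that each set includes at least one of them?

3

The 3 points {e, g, j} hit every set.
No choice of 2 points meets every set, so 3 is the minimum.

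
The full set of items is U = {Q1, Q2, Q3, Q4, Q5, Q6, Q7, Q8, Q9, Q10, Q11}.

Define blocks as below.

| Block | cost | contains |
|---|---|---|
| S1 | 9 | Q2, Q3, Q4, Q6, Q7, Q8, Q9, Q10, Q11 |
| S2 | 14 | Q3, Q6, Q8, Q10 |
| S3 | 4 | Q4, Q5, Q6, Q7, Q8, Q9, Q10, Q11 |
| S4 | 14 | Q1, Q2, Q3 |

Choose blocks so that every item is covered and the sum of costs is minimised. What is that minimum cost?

18

S3, S4 together cover every item (S3 ∪ S4 = {Q1, Q2, Q3, Q4, Q5, Q6, Q7, Q8, Q9, Q10, Q11}); total cost 4 + 14 = 18.
The greedy pick S3, S1, S4 costs 27; no covering selection beats 18.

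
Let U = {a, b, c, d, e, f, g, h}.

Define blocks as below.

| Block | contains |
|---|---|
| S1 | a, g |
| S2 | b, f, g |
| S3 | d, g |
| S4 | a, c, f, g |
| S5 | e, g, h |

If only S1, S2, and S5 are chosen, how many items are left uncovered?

Union of S1, S2, S5 = {a, b, e, f, g, h}.
Not covered: c, d — 2 items.

2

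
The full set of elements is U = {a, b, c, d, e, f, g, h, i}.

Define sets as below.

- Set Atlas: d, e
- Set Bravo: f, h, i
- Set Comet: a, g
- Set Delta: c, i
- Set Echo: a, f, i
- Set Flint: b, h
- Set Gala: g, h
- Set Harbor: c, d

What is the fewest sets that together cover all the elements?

Atlas and Bravo and Comet and Delta and Flint together: Atlas ∪ Bravo ∪ Comet ∪ Delta ∪ Flint = {a, b, c, d, e, f, g, h, i} — every element is covered.
No 4 of the 8 sets cover everything (all 70 combinations miss at least one element), so 5 is optimal.

5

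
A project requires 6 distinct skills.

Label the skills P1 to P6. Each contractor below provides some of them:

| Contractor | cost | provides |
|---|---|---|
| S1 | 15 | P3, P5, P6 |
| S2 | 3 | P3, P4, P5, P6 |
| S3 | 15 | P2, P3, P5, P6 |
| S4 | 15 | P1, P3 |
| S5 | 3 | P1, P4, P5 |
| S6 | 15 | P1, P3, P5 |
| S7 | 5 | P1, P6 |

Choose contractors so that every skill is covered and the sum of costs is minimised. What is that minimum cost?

S3, S5 together cover every skill (S3 ∪ S5 = {P1, P2, P3, P4, P5, P6}); total cost 15 + 3 = 18.
The greedy pick S2, S5, S3 costs 21; no covering selection beats 18.

18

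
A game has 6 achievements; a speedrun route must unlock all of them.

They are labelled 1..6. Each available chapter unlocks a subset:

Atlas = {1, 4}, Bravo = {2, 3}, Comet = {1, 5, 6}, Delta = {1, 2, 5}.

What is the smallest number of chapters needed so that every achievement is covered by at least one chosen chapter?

3

Take {Atlas, Bravo, Comet}. Their union is {1, 2, 3, 4, 5, 6}, which is all 6 achievements.
Only Bravo contains 3, so Bravo is forced; the remaining 4 achievements need at least 2 more chapters (each remaining chapter adds at most 3) — so at least 3 chapters are needed, and 3 is optimal.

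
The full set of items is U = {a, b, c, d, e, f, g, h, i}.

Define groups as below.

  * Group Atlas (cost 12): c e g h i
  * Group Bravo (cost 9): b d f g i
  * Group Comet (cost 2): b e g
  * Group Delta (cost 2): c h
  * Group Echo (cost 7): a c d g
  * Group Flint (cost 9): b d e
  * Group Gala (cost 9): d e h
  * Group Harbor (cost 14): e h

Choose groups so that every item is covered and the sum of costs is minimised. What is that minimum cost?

20

Bravo, Comet, Delta, Echo together cover every item (Bravo ∪ Comet ∪ Delta ∪ Echo = {a, b, c, d, e, f, g, h, i}); total cost 9 + 2 + 2 + 7 = 20.
No covering selection has total cost below 20.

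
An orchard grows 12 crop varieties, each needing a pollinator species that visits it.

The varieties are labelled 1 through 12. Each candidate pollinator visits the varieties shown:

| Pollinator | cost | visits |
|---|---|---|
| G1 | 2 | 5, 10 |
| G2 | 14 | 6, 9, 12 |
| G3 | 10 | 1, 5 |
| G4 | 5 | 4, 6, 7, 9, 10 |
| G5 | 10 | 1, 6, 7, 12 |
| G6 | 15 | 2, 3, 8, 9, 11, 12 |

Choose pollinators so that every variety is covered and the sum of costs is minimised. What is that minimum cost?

G3, G4, G6 together cover every variety (G3 ∪ G4 ∪ G6 = {1, 2, 3, 4, 5, 6, 7, 8, 9, 10, 11, 12}); total cost 10 + 5 + 15 = 30.
The greedy pick G1, G4, G6, G3 costs 32; no covering selection beats 30.

30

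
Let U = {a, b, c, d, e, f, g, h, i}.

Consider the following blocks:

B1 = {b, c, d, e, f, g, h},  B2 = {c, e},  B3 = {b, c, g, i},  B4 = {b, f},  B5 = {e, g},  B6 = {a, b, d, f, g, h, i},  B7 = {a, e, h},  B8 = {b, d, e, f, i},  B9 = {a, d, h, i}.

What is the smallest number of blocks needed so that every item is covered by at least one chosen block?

2

B2 and B6 together: B2 ∪ B6 = {a, b, c, d, e, f, g, h, i} — every item is covered.
No single block has all 9 items (the largest, B1, has 7), so 2 is optimal.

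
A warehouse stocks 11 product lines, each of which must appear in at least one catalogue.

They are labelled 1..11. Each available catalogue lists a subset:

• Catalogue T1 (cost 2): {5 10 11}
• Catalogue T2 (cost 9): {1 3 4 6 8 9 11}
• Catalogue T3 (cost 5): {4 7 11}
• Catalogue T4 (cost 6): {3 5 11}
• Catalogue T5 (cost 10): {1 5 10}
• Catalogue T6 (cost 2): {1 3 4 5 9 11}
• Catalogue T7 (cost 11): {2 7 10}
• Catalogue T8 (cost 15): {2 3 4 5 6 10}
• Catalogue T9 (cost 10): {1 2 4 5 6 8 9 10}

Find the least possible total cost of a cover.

17

T3, T6, T9 together cover every product (T3 ∪ T6 ∪ T9 = {1, 2, 3, 4, 5, 6, 7, 8, 9, 10, 11}); total cost 5 + 2 + 10 = 17.
The greedy pick T6, T1, T9, T3 costs 19; no covering selection beats 17.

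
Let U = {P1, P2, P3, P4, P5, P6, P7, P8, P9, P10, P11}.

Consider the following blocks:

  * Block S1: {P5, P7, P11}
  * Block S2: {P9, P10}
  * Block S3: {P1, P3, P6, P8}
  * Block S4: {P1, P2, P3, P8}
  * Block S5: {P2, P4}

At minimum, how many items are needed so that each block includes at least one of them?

The 4 items {P2, P8, P10, P11} hit every block.
The blocks S1, S2, S3, S5 are pairwise disjoint, so any hitting set needs a separate item for each — at least 4. Hence 4 is optimal.

4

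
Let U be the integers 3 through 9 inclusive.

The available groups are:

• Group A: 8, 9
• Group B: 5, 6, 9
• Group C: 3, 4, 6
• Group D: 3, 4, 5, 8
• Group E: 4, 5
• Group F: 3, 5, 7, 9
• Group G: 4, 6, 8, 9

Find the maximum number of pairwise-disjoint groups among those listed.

A, C are pairwise disjoint (A={8,9}; C={3,4,6}).
Every remaining group overlaps one of these, and no 3 of the listed groups are pairwise disjoint, so 2 is the maximum.

2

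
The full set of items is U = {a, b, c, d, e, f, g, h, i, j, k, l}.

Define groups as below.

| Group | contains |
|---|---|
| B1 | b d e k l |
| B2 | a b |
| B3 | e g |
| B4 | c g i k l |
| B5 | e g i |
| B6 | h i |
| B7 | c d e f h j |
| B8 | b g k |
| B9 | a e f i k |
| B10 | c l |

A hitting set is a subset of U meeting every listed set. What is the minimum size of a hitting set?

4

The 4 items {b, e, h, l} hit every group.
The groups B2, B3, B6, B10 are pairwise disjoint, so any hitting set needs a separate item for each — at least 4. Hence 4 is optimal.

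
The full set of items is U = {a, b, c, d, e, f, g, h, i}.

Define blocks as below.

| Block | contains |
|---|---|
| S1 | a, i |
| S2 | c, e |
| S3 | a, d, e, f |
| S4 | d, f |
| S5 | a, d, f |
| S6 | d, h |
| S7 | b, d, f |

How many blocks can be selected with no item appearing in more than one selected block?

3

S1, S2, S6 are pairwise disjoint (S1={a,i}; S2={c,e}; S6={d,h}).
Every remaining block overlaps one of these, and no 4 of the listed blocks are pairwise disjoint, so 3 is the maximum.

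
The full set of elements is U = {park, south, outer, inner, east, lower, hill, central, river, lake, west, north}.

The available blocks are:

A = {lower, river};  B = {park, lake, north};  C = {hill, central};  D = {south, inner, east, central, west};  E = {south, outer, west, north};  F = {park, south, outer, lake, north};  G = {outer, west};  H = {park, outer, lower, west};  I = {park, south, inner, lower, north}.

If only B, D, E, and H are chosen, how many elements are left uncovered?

2

Union of B, D, E, H = {park, south, outer, inner, east, lower, central, lake, west, north}.
Not covered: hill, river — 2 elements.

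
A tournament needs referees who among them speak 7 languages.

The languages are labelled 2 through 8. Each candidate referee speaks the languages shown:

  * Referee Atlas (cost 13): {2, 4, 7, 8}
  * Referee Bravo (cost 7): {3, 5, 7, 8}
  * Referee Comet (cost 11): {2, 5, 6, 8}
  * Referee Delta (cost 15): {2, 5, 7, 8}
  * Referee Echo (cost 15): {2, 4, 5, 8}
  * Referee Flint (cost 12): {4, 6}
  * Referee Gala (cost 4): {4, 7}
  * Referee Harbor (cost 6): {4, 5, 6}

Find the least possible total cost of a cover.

Bravo, Comet, Gala together cover every language (Bravo ∪ Comet ∪ Gala = {2, 3, 4, 5, 6, 7, 8}); total cost 7 + 11 + 4 = 22.
The greedy pick Bravo, Harbor, Comet costs 24; no covering selection beats 22.

22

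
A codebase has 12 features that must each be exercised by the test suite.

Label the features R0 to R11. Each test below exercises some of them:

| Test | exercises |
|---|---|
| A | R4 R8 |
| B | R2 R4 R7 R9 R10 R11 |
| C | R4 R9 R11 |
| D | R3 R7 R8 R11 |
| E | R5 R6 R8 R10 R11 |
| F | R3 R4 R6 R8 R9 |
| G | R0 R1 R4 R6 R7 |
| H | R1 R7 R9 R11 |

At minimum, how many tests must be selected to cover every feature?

B and D and E and G together: B ∪ D ∪ E ∪ G = {R0, R1, R2, R3, R4, R5, R6, R7, R8, R9, R10, R11} — every feature is covered.
No 3 of the 8 tests cover everything (all 56 combinations miss at least one feature), so 4 is optimal.

4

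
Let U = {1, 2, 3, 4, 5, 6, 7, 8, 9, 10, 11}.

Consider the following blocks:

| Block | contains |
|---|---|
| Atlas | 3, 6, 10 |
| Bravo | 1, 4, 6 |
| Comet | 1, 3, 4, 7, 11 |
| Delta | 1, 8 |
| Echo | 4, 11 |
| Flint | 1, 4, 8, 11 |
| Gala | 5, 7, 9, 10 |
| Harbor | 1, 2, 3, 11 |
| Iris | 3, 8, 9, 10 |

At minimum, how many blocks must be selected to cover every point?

4

Take {Bravo, Flint, Gala, Harbor}. Their union is {1, 2, 3, 4, 5, 6, 7, 8, 9, 10, 11}, which is all 11 points.
No 3 of the 9 blocks cover everything (all 84 combinations miss at least one point), so 4 is optimal.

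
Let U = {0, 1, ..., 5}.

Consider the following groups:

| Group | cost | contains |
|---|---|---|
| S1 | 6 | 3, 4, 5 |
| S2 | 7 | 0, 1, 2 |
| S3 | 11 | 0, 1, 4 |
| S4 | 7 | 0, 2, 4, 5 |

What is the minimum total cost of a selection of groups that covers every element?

13

S1, S2 together cover every element (S1 ∪ S2 = {0, 1, 2, 3, 4, 5}); total cost 6 + 7 = 13.
The greedy pick S4, S1, S2 costs 20; no covering selection beats 13.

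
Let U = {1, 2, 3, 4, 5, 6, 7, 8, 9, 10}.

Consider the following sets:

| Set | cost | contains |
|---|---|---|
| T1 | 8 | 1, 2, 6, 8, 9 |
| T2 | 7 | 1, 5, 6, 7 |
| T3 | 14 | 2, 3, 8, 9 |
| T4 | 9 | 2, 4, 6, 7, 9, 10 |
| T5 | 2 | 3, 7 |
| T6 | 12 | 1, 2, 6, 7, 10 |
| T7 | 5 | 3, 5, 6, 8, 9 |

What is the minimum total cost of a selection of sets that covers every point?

T2, T4, T7 together cover every point (T2 ∪ T4 ∪ T7 = {1, 2, 3, 4, 5, 6, 7, 8, 9, 10}); total cost 7 + 9 + 5 = 21.
The greedy pick T5, T7, T4, T2 costs 23; no covering selection beats 21.

21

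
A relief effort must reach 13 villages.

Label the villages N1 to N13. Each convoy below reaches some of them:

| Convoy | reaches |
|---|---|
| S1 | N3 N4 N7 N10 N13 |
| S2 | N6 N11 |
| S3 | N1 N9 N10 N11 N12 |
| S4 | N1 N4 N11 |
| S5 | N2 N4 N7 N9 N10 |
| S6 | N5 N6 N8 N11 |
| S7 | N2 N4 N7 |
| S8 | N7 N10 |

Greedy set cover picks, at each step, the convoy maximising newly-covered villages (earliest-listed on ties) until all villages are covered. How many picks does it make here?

4

Greedy: pick S1 (covers 5 new) → pick S3 (covers 4 new) → pick S6 (covers 3 new) → pick S5 (covers 1 new). Total picks: 4.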